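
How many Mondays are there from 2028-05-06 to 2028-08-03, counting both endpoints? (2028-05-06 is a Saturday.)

13

2028-05-06 is a Saturday; the first Monday on or after it is 2028-05-08 (2 days later).
From 2028-05-08 to 2028-08-03: 23 + 30 + 31 + 3 = 87 days (rest of May, June, July, August).
87 ÷ 7 = 12 full weeks with remainder 3, so 12 more Mondays after the first → 13.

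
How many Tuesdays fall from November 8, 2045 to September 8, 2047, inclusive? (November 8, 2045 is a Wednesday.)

95

November 8, 2045 is a Wednesday; the first Tuesday on or after it is November 14, 2045 (6 days later).
From November 14, 2045 to September 8, 2047: 47 + 365 + 251 = 663 days (rest of 2045, 2046, to September 8, 2047 in 2047).
663 ÷ 7 = 94 full weeks with remainder 5, so 94 more Tuesdays after the first → 95.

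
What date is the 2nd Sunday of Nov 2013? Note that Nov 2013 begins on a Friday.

Nov 10, 2013

Nov 2013 begins on a Friday, so the first Sunday is Nov 3 (2 days later).
The 2nd Sunday is 1 weeks later: 3 + 7 = 10.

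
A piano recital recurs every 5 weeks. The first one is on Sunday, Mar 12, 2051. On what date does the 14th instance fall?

The 14th occurrence is 13 intervals after the first: 13 × 35 = 455 days after Mar 12, 2051.
Mar has 31 days — 19 days to the end of Mar leaves 436.
From end of Mar to end of 2051 is 275 days (161 left).
Jan has 31 days (130 left).
Feb has 29 days (101 left).
Mar has 31 days (70 left).
Apr has 30 days (40 left).
May has 31 days (9 left).
9 days into Jun → Jun 9, 2052.

Jun 9, 2052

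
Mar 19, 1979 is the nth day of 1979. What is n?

Days in months before Mar: 31 + 28 = 59.
Plus 19 days into Mar → day 78.

78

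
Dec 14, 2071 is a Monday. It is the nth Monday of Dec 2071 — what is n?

Day 14 falls in week ⌈14/7⌉ of the month.
Days 1–7 hold the 1st Monday, 8–14 the 2nd, 15–21 the 3rd, 22–28 the 4th, 29–31 the 5th.
14 is in the range for the 2nd.

2nd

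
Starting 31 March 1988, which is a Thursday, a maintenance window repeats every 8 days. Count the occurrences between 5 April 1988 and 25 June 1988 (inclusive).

10

Occurrences land 8·i days after 31 March 1988 for i = 0, 1, 2, …
5 April 1988 is 5 days after the start; 5 ÷ 8 = 0 remainder 5; since the remainder is 5, round up to i = 1. First occurrence in the window: #2 on 8 April 1988 (1×8 = 8 days in).
25 June 1988 is 86 days after the start; 86 ÷ 8 = 10 remainder 6. Last occurrence in the window: #11 on 19 June 1988.
Occurrences #2 through #11: 10 in total.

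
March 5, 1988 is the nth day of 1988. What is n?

65

Days in months before March: 31 + 29 = 60.
Plus 5 days into March → day 65.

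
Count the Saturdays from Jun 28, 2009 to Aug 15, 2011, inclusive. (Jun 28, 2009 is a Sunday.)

Jun 28, 2009 is a Sunday; the first Saturday on or after it is Jul 4, 2009 (6 days later).
From Jul 4, 2009 to Aug 15, 2011: 180 + 365 + 227 = 772 days (rest of 2009, 2010, to Aug 15, 2011 in 2011).
772 ÷ 7 = 110 full weeks with remainder 2, so 110 more Saturdays after the first → 111.

111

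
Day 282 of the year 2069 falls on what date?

9 October 2069

January has 31 days (282 − 31 = 251 remain).
February has 28 days (251 − 28 = 223 remain).
March has 31 days (223 − 31 = 192 remain).
April has 30 days (192 − 30 = 162 remain).
May has 31 days (162 − 31 = 131 remain).
June has 30 days (131 − 30 = 101 remain).
July has 31 days (101 − 31 = 70 remain).
August has 31 days (70 − 31 = 39 remain).
September has 30 days (39 − 30 = 9 remain).
9 into October → October 9.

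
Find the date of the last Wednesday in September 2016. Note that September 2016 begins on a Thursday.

September 2016 begins on a Thursday, so the first Wednesday is September 7 (6 days later).
September 2016 has 30 days. Adding weeks: 7, 14, 21, 28 — the last one ≤ 30 is the 28th.

2016-09-28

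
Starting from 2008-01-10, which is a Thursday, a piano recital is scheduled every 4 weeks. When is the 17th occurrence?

2009-04-02

The 17th occurrence is 16 intervals after the first: 16 × 28 = 448 days after 2008-01-10.
January has 31 days — 21 days to the end of January leaves 427.
From end of January to end of 2008 is 335 days (92 left).
January has 31 days (61 left).
February has 28 days (33 left).
March has 31 days (2 left).
2 days into April → 2009-04-02.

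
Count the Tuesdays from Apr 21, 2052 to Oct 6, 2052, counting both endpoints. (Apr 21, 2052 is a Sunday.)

24

Apr 21, 2052 is a Sunday; the first Tuesday on or after it is Apr 23, 2052 (2 days later).
From Apr 23, 2052 to Oct 6, 2052: 7 + 31 + 30 + 31 + 31 + 30 + 6 = 166 days (rest of Apr, May, Jun, Jul, Aug, Sep, Oct).
166 ÷ 7 = 23 full weeks with remainder 5, so 23 more Tuesdays after the first → 24.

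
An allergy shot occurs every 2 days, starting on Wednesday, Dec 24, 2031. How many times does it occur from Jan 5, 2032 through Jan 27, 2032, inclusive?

Occurrences land 2·i days after Dec 24, 2031 for i = 0, 1, 2, …
Jan 5, 2032 is 12 days after the start; 12 ÷ 2 = 6 remainder 0. First occurrence in the window: #7 on Jan 5, 2032 (6×2 = 12 days in).
Jan 27, 2032 is 34 days after the start; 34 ÷ 2 = 17 remainder 0. Last occurrence in the window: #18 on Jan 27, 2032.
Occurrences #7 through #18: 12 in total.

12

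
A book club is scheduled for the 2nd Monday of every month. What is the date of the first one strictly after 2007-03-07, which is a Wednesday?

2007-03-12

March 2007 starts on a Thursday; its first Monday is the 5th, so the 2nd Monday is the 12th — 2007-03-12.
2007-03-12 is after 2007-03-07, so that is the next one.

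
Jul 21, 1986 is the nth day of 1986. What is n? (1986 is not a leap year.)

Days in months before Jul: 31 + 28 + 31 + 30 + 31 + 30 = 181.
Plus 21 days into Jul → day 202.

202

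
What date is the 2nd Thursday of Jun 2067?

Jun 2067 begins on a Wednesday, so the first Thursday is Jun 2 (1 day later).
The 2nd Thursday is 1 weeks later: 2 + 7 = 9.

Jun 9, 2067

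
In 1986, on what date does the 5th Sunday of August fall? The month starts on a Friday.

31 August 1986

August 1986 begins on a Friday, so the first Sunday is August 3 (2 days later).
The 5th Sunday is 4 weeks later: 3 + 28 = 31.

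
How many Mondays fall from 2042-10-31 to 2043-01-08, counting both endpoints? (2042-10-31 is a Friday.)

2042-10-31 is a Friday; the first Monday on or after it is 2042-11-03 (3 days later).
From 2042-11-03 to 2043-01-08: 27 + 31 + 8 = 66 days (rest of November, December, January).
66 ÷ 7 = 9 full weeks with remainder 3, so 9 more Mondays after the first → 10.

10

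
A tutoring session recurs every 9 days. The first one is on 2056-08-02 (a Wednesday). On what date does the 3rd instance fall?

The 3rd occurrence is 2 intervals after the first: 2 × 9 = 18 days after 2056-08-02.
18 days later is 2056-08-20.

2056-08-20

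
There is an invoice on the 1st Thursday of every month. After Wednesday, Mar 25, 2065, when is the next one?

Mar 2065 starts on a Sunday, so its 1st Thursday is Mar 5, 2065 (4 days in).
That is not after Mar 25, 2065, so look at Apr 2065.
Apr 2065 starts on a Wednesday, so its 1st Thursday is Apr 2, 2065 (1 day in).

Apr 2, 2065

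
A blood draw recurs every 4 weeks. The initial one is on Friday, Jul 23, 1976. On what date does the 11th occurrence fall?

Apr 29, 1977

The 11th occurrence is 10 intervals after the first: 10 × 28 = 280 days after Jul 23, 1976.
Jul has 31 days — 8 days to the end of Jul leaves 272.
Aug has 31 days (241 left).
Sep has 30 days (211 left).
Oct has 31 days (180 left).
Nov has 30 days (150 left).
Dec has 31 days (119 left).
Jan has 31 days (88 left).
Feb has 28 days (60 left).
Mar has 31 days (29 left).
29 days into Apr → Apr 29, 1977.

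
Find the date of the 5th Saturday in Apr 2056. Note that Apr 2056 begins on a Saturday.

Apr 29, 2056

Apr 2056 begins on a Saturday, so the first Saturday is Apr 1.
The 5th Saturday is 4 weeks later: 1 + 28 = 29.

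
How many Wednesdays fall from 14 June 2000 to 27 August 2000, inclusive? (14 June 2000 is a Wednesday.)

11

14 June 2000 is a Wednesday; the first Wednesday on or after it is 14 June 2000.
From 14 June 2000 to 27 August 2000: 16 + 31 + 27 = 74 days (rest of June, July, August).
74 ÷ 7 = 10 full weeks with remainder 4, so 10 more Wednesdays after the first → 11.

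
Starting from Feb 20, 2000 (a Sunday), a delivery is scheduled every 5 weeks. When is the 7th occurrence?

Sep 17, 2000

The 7th occurrence is 6 intervals after the first: 6 × 35 = 210 days after Feb 20, 2000.
Feb has 29 days — 9 days to the end of Feb leaves 201.
Mar has 31 days (170 left).
Apr has 30 days (140 left).
May has 31 days (109 left).
Jun has 30 days (79 left).
Jul has 31 days (48 left).
Aug has 31 days (17 left).
17 days into Sep → Sep 17, 2000.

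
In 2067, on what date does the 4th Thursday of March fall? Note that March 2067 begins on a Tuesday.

March 2067 begins on a Tuesday, so the first Thursday is March 3 (2 days later).
The 4th Thursday is 3 weeks later: 3 + 21 = 24.

March 24, 2067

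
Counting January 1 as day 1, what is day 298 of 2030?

Oct 25, 2030

Jan has 31 days (298 − 31 = 267 remain).
Feb has 28 days (267 − 28 = 239 remain).
Mar has 31 days (239 − 31 = 208 remain).
Apr has 30 days (208 − 30 = 178 remain).
May has 31 days (178 − 31 = 147 remain).
Jun has 30 days (147 − 30 = 117 remain).
Jul has 31 days (117 − 31 = 86 remain).
Aug has 31 days (86 − 31 = 55 remain).
Sep has 30 days (55 − 30 = 25 remain).
25 into Oct → Oct 25.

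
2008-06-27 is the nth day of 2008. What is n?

Days in months before June: 31 + 29 + 31 + 30 + 31 = 152.
Plus 27 days into June → day 179.

179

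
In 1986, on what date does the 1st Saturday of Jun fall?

Jun 7, 1986

Jun 1986 begins on a Sunday, so the first Saturday is Jun 7 (6 days later).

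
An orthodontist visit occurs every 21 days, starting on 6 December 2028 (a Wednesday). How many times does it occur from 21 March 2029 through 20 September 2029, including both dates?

Occurrences land 21·i days after 6 December 2028 for i = 0, 1, 2, …
21 March 2029 is 105 days after the start; 105 ÷ 21 = 5 remainder 0. First occurrence in the window: #6 on 21 March 2029 (5×21 = 105 days in).
20 September 2029 is 288 days after the start; 288 ÷ 21 = 13 remainder 15. Last occurrence in the window: #14 on 5 September 2029.
Occurrences #6 through #14: 9 in total.

9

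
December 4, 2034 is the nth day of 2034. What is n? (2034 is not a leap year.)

Days in months before December: 31 + 28 + 31 + 30 + 31 + 30 + 31 + 31 + 30 + 31 + 30 = 334.
Plus 4 days into December → day 338.

338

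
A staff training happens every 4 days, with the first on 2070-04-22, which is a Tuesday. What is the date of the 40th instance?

2070-09-25

The 40th occurrence is 39 intervals after the first: 39 × 4 = 156 days after 2070-04-22.
April has 30 days — 8 days to the end of April leaves 148.
May has 31 days (117 left).
June has 30 days (87 left).
July has 31 days (56 left).
August has 31 days (25 left).
25 days into September → 2070-09-25.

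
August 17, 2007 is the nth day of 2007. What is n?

229

Days in months before August: 31 + 28 + 31 + 30 + 31 + 30 + 31 = 212.
Plus 17 days into August → day 229.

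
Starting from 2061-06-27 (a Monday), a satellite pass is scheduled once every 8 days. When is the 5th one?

2061-07-29

The 5th occurrence is 4 intervals after the first: 4 × 8 = 32 days after 2061-06-27.
June has 30 days — 3 days to the end of June leaves 29.
29 days into July → 2061-07-29.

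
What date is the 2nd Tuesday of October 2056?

October 2056 begins on a Sunday, so the first Tuesday is October 3 (2 days later).
The 2nd Tuesday is 1 weeks later: 3 + 7 = 10.

10 October 2056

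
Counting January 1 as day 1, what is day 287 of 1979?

October 14, 1979

January has 31 days (287 − 31 = 256 remain).
February has 28 days (256 − 28 = 228 remain).
March has 31 days (228 − 31 = 197 remain).
April has 30 days (197 − 30 = 167 remain).
May has 31 days (167 − 31 = 136 remain).
June has 30 days (136 − 30 = 106 remain).
July has 31 days (106 − 31 = 75 remain).
August has 31 days (75 − 31 = 44 remain).
September has 30 days (44 − 30 = 14 remain).
14 into October → October 14.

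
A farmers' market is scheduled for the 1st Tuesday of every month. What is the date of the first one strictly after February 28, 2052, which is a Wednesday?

March 5, 2052

February 2052 starts on a Thursday, so its 1st Tuesday is February 6, 2052 (5 days in).
That is not after February 28, 2052, so look at March 2052.
March 2052 starts on a Friday, so its 1st Tuesday is March 5, 2052 (4 days in).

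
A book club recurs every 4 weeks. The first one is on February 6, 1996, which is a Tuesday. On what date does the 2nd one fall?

The 2nd occurrence is 1 interval after the first: 1 × 28 = 28 days after February 6, 1996.
February has 29 days — 23 days to the end of February leaves 5.
5 days into March → March 5, 1996.

March 5, 1996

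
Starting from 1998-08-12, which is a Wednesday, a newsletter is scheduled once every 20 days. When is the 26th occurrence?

The 26th occurrence is 25 intervals after the first: 25 × 20 = 500 days after 1998-08-12.
August has 31 days — 19 days to the end of August leaves 481.
From end of August to end of 1998 is 122 days (359 left).
January has 31 days (328 left).
February has 28 days (300 left).
March has 31 days (269 left).
April has 30 days (239 left).
May has 31 days (208 left).
June has 30 days (178 left).
July has 31 days (147 left).
August has 31 days (116 left).
September has 30 days (86 left).
October has 31 days (55 left).
November has 30 days (25 left).
25 days into December → 1999-12-25.

1999-12-25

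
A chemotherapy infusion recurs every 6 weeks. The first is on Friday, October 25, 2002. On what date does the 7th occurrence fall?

July 4, 2003

The 7th occurrence is 6 intervals after the first: 6 × 42 = 252 days after October 25, 2002.
October has 31 days — 6 days to the end of October leaves 246.
November has 30 days (216 left).
December has 31 days (185 left).
January has 31 days (154 left).
February has 28 days (126 left).
March has 31 days (95 left).
April has 30 days (65 left).
May has 31 days (34 left).
June has 30 days (4 left).
4 days into July → July 4, 2003.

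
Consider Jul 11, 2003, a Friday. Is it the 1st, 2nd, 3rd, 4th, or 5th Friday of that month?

2nd

Day 11 falls in week ⌈11/7⌉ of the month.
Days 1–7 hold the 1st Friday, 8–14 the 2nd, 15–21 the 3rd, 22–28 the 4th, 29–31 the 5th.
11 is in the range for the 2nd.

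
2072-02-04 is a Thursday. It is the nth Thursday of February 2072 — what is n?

Day 4 falls in week ⌈4/7⌉ of the month.
Days 1–7 hold the 1st Thursday, 8–14 the 2nd, 15–21 the 3rd, 22–28 the 4th, 29–31 the 5th.
4 is in the range for the 1st.

1st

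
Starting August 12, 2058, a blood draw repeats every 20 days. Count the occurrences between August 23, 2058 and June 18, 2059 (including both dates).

Occurrences land 20·i days after August 12, 2058 for i = 0, 1, 2, …
August 23, 2058 is 11 days after the start; 11 ÷ 20 = 0 remainder 11; since the remainder is 11, round up to i = 1. First occurrence in the window: #2 on September 1, 2058 (1×20 = 20 days in).
June 18, 2059 is 310 days after the start; 310 ÷ 20 = 15 remainder 10. Last occurrence in the window: #16 on June 8, 2059.
Occurrences #2 through #16: 15 in total.

15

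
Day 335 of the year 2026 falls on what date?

January has 31 days (335 − 31 = 304 remain).
February has 28 days (304 − 28 = 276 remain).
March has 31 days (276 − 31 = 245 remain).
April has 30 days (245 − 30 = 215 remain).
May has 31 days (215 − 31 = 184 remain).
June has 30 days (184 − 30 = 154 remain).
July has 31 days (154 − 31 = 123 remain).
August has 31 days (123 − 31 = 92 remain).
September has 30 days (92 − 30 = 62 remain).
October has 31 days (62 − 31 = 31 remain).
November has 30 days (31 − 30 = 1 remain).
1 into December → December 1.

1 December 2026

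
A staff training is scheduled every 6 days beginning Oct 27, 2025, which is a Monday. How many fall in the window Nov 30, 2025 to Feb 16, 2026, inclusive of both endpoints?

13

Occurrences land 6·i days after Oct 27, 2025 for i = 0, 1, 2, …
Nov 30, 2025 is 34 days after the start; 34 ÷ 6 = 5 remainder 4; since the remainder is 4, round up to i = 6. First occurrence in the window: #7 on Dec 2, 2025 (6×6 = 36 days in).
Feb 16, 2026 is 112 days after the start; 112 ÷ 6 = 18 remainder 4. Last occurrence in the window: #19 on Feb 12, 2026.
Occurrences #7 through #19: 13 in total.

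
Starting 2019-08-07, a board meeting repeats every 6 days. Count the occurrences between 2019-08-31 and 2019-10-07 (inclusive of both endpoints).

Occurrences land 6·i days after 2019-08-07 for i = 0, 1, 2, …
2019-08-31 is 24 days after the start; 24 ÷ 6 = 4 remainder 0. First occurrence in the window: #5 on 2019-08-31 (4×6 = 24 days in).
2019-10-07 is 61 days after the start; 61 ÷ 6 = 10 remainder 1. Last occurrence in the window: #11 on 2019-10-06.
Occurrences #5 through #11: 7 in total.

7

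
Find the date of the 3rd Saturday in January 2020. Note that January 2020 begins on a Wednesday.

2020-01-18

January 2020 begins on a Wednesday, so the first Saturday is January 4 (3 days later).
The 3rd Saturday is 2 weeks later: 4 + 14 = 18.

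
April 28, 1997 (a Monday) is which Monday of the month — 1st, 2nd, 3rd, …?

Day 28 falls in week ⌈28/7⌉ of the month.
Days 1–7 hold the 1st Monday, 8–14 the 2nd, 15–21 the 3rd, 22–28 the 4th, 29–31 the 5th.
28 is in the range for the 4th.

4th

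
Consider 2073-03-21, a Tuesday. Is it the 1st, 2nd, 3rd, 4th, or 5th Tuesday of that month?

3rd

Day 21 falls in week ⌈21/7⌉ of the month.
Days 1–7 hold the 1st Tuesday, 8–14 the 2nd, 15–21 the 3rd, 22–28 the 4th, 29–31 the 5th.
21 is in the range for the 3rd.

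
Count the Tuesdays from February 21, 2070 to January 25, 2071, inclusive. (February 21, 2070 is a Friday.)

48

February 21, 2070 is a Friday; the first Tuesday on or after it is February 25, 2070 (4 days later).
From February 25, 2070 to January 25, 2071: 309 + 25 = 334 days (rest of 2070, to January 25, 2071 in 2071).
334 ÷ 7 = 47 full weeks with remainder 5, so 47 more Tuesdays after the first → 48.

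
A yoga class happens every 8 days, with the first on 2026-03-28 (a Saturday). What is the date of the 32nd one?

2026-12-01

The 32nd occurrence is 31 intervals after the first: 31 × 8 = 248 days after 2026-03-28.
March has 31 days — 3 days to the end of March leaves 245.
April has 30 days (215 left).
May has 31 days (184 left).
June has 30 days (154 left).
July has 31 days (123 left).
August has 31 days (92 left).
September has 30 days (62 left).
October has 31 days (31 left).
November has 30 days (1 left).
1 day into December → 2026-12-01.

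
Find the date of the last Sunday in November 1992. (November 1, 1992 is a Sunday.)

November 29, 1992

November 1992 begins on a Sunday, so the first Sunday is November 1.
November 1992 has 30 days. Adding weeks: 1, 8, 15, 22, 29 — the last one ≤ 30 is the 29th.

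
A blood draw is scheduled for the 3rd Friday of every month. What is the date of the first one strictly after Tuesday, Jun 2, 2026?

Jun 19, 2026

Jun 2026 starts on a Monday; its first Friday is the 5th, so the 3rd Friday is the 19th — Jun 19, 2026.
Jun 19, 2026 is after Jun 2, 2026, so that is the next one.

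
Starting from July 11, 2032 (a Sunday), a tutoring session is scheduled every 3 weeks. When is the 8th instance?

The 8th occurrence is 7 intervals after the first: 7 × 21 = 147 days after July 11, 2032.
July has 31 days — 20 days to the end of July leaves 127.
August has 31 days (96 left).
September has 30 days (66 left).
October has 31 days (35 left).
November has 30 days (5 left).
5 days into December → December 5, 2032.

December 5, 2032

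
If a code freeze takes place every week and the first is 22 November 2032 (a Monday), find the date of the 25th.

9 May 2033

The 25th occurrence is 24 intervals after the first: 24 × 7 = 168 days after 22 November 2032.
November has 30 days — 8 days to the end of November leaves 160.
December has 31 days (129 left).
January has 31 days (98 left).
February has 28 days (70 left).
March has 31 days (39 left).
April has 30 days (9 left).
9 days into May → 9 May 2033.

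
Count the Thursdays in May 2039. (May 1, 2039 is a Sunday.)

4

May 1, 2039 is a Sunday; the first Thursday on or after it is May 5, 2039 (4 days later).
From May 5, 2039 to May 31, 2039 is 31 − 5 = 26 days.
26 ÷ 7 = 3 full weeks with remainder 5, so 3 more Thursdays after the first → 4.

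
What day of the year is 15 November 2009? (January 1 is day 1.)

Days in months before November: 31 + 28 + 31 + 30 + 31 + 30 + 31 + 31 + 30 + 31 = 304.
Plus 15 days into November → day 319.

319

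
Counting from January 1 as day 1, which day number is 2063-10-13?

Days in months before October: 31 + 28 + 31 + 30 + 31 + 30 + 31 + 31 + 30 = 273.
Plus 13 days into October → day 286.

286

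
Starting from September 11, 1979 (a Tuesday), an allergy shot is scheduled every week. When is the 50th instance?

The 50th occurrence is 49 intervals after the first: 49 × 7 = 343 days after September 11, 1979.
September has 30 days — 19 days to the end of September leaves 324.
October has 31 days (293 left).
November has 30 days (263 left).
December has 31 days (232 left).
January has 31 days (201 left).
February has 29 days (172 left).
March has 31 days (141 left).
April has 30 days (111 left).
May has 31 days (80 left).
June has 30 days (50 left).
July has 31 days (19 left).
19 days into August → August 19, 1980.

August 19, 1980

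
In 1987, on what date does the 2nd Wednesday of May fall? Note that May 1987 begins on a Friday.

May 13, 1987

May 1987 begins on a Friday, so the first Wednesday is May 6 (5 days later).
The 2nd Wednesday is 1 weeks later: 6 + 7 = 13.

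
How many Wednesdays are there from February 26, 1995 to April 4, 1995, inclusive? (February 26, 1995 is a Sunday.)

February 26, 1995 is a Sunday; the first Wednesday on or after it is March 1, 1995 (3 days later).
From March 1, 1995 to April 4, 1995: 30 + 4 = 34 days (rest of March, April).
34 ÷ 7 = 4 full weeks with remainder 6, so 4 more Wednesdays after the first → 5.

5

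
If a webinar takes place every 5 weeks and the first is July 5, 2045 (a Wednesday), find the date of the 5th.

November 22, 2045

The 5th occurrence is 4 intervals after the first: 4 × 35 = 140 days after July 5, 2045.
July has 31 days — 26 days to the end of July leaves 114.
August has 31 days (83 left).
September has 30 days (53 left).
October has 31 days (22 left).
22 days into November → November 22, 2045.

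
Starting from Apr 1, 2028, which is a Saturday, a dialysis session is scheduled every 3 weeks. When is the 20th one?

May 5, 2029

The 20th occurrence is 19 intervals after the first: 19 × 21 = 399 days after Apr 1, 2028.
Apr has 30 days — 29 days to the end of Apr leaves 370.
May has 31 days (339 left).
Jun has 30 days (309 left).
Jul has 31 days (278 left).
Aug has 31 days (247 left).
Sep has 30 days (217 left).
Oct has 31 days (186 left).
Nov has 30 days (156 left).
Dec has 31 days (125 left).
Jan has 31 days (94 left).
Feb has 28 days (66 left).
Mar has 31 days (35 left).
Apr has 30 days (5 left).
5 days into May → May 5, 2029.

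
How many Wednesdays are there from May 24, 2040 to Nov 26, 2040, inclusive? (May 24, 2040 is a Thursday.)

26

May 24, 2040 is a Thursday; the first Wednesday on or after it is May 30, 2040 (6 days later).
From May 30, 2040 to Nov 26, 2040: 1 + 30 + 31 + 31 + 30 + 31 + 26 = 180 days (rest of May, Jun, Jul, Aug, Sep, Oct, Nov).
180 ÷ 7 = 25 full weeks with remainder 5, so 25 more Wednesdays after the first → 26.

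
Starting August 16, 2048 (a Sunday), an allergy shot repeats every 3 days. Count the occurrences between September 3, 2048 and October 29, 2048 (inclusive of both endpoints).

Occurrences land 3·i days after August 16, 2048 for i = 0, 1, 2, …
September 3, 2048 is 18 days after the start; 18 ÷ 3 = 6 remainder 0. First occurrence in the window: #7 on September 3, 2048 (6×3 = 18 days in).
October 29, 2048 is 74 days after the start; 74 ÷ 3 = 24 remainder 2. Last occurrence in the window: #25 on October 27, 2048.
Occurrences #7 through #25: 19 in total.

19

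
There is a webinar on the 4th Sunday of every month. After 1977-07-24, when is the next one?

July 1977 starts on a Friday; its first Sunday is the 3rd, so the 4th Sunday is the 24th — 1977-07-24.
That is not after 1977-07-24, so look at August 1977.
August 1977 starts on a Monday; its first Sunday is the 7th, so the 4th Sunday is the 28th — 1977-08-28.

1977-08-28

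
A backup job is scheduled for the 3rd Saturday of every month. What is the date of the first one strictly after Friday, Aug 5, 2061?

Aug 20, 2061

Aug 2061 starts on a Monday; its first Saturday is the 6th, so the 3rd Saturday is the 20th — Aug 20, 2061.
Aug 20, 2061 is after Aug 5, 2061, so that is the next one.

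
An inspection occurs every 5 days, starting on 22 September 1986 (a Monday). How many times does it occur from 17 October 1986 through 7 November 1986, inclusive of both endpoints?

5

Occurrences land 5·i days after 22 September 1986 for i = 0, 1, 2, …
17 October 1986 is 25 days after the start; 25 ÷ 5 = 5 remainder 0. First occurrence in the window: #6 on 17 October 1986 (5×5 = 25 days in).
7 November 1986 is 46 days after the start; 46 ÷ 5 = 9 remainder 1. Last occurrence in the window: #10 on 6 November 1986.
Occurrences #6 through #10: 5 in total.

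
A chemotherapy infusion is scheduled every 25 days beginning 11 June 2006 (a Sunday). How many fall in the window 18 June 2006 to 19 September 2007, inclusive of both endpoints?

Occurrences land 25·i days after 11 June 2006 for i = 0, 1, 2, …
18 June 2006 is 7 days after the start; 7 ÷ 25 = 0 remainder 7; since the remainder is 7, round up to i = 1. First occurrence in the window: #2 on 6 July 2006 (1×25 = 25 days in).
19 September 2007 is 465 days after the start; 465 ÷ 25 = 18 remainder 15. Last occurrence in the window: #19 on 4 September 2007.
Occurrences #2 through #19: 18 in total.

18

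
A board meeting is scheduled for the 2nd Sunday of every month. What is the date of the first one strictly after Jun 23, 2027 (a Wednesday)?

Jun 2027 starts on a Tuesday; its first Sunday is the 6th, so the 2nd Sunday is the 13th — Jun 13, 2027.
That is not after Jun 23, 2027, so look at Jul 2027.
Jul 2027 starts on a Thursday; its first Sunday is the 4th, so the 2nd Sunday is the 11th — Jul 11, 2027.

Jul 11, 2027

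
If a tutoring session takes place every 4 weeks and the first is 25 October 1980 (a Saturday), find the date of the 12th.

29 August 1981

The 12th occurrence is 11 intervals after the first: 11 × 28 = 308 days after 25 October 1980.
October has 31 days — 6 days to the end of October leaves 302.
November has 30 days (272 left).
December has 31 days (241 left).
January has 31 days (210 left).
February has 28 days (182 left).
March has 31 days (151 left).
April has 30 days (121 left).
May has 31 days (90 left).
June has 30 days (60 left).
July has 31 days (29 left).
29 days into August → 29 August 1981.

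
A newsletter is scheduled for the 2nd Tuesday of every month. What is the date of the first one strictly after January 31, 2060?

January 2060 starts on a Thursday; its first Tuesday is the 6th, so the 2nd Tuesday is the 13th — January 13, 2060.
That is not after January 31, 2060, so look at February 2060.
February 2060 starts on a Sunday; its first Tuesday is the 3rd, so the 2nd Tuesday is the 10th — February 10, 2060.

February 10, 2060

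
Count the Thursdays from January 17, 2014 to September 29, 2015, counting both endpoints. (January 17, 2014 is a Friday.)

January 17, 2014 is a Friday; the first Thursday on or after it is January 23, 2014 (6 days later).
From January 23, 2014 to September 29, 2015: 342 + 272 = 614 days (rest of 2014, to September 29, 2015 in 2015).
614 ÷ 7 = 87 full weeks with remainder 5, so 87 more Thursdays after the first → 88.

88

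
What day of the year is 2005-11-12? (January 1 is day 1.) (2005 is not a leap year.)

316

Days in months before November: 31 + 28 + 31 + 30 + 31 + 30 + 31 + 31 + 30 + 31 = 304.
Plus 12 days into November → day 316.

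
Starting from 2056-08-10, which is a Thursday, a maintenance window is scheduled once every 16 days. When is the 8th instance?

2056-11-30

The 8th occurrence is 7 intervals after the first: 7 × 16 = 112 days after 2056-08-10.
August has 31 days — 21 days to the end of August leaves 91.
September has 30 days (61 left).
October has 31 days (30 left).
30 days into November → 2056-11-30.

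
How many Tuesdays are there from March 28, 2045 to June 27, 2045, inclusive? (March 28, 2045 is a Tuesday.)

14

March 28, 2045 is a Tuesday; the first Tuesday on or after it is March 28, 2045.
From March 28, 2045 to June 27, 2045: 3 + 30 + 31 + 27 = 91 days (rest of March, April, May, June).
91 ÷ 7 = 13 full weeks with remainder 0, so 13 more Tuesdays after the first → 14.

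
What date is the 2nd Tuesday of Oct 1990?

The first Tuesday of Oct 1990 is Oct 2.
The 2nd Tuesday is 1 weeks later: 2 + 7 = 9.

Oct 9, 1990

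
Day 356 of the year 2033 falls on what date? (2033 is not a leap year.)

December 22, 2033

January has 31 days (356 − 31 = 325 remain).
February has 28 days (325 − 28 = 297 remain).
March has 31 days (297 − 31 = 266 remain).
April has 30 days (266 − 30 = 236 remain).
May has 31 days (236 − 31 = 205 remain).
June has 30 days (205 − 30 = 175 remain).
July has 31 days (175 − 31 = 144 remain).
August has 31 days (144 − 31 = 113 remain).
September has 30 days (113 − 30 = 83 remain).
October has 31 days (83 − 31 = 52 remain).
November has 30 days (52 − 30 = 22 remain).
22 into December → December 22.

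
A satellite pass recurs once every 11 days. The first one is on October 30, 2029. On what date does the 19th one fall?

May 16, 2030

The 19th occurrence is 18 intervals after the first: 18 × 11 = 198 days after October 30, 2029.
October has 31 days — 1 day to the end of October leaves 197.
November has 30 days (167 left).
December has 31 days (136 left).
January has 31 days (105 left).
February has 28 days (77 left).
March has 31 days (46 left).
April has 30 days (16 left).
16 days into May → May 16, 2030.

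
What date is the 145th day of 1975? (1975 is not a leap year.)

January has 31 days (145 − 31 = 114 remain).
February has 28 days (114 − 28 = 86 remain).
March has 31 days (86 − 31 = 55 remain).
April has 30 days (55 − 30 = 25 remain).
25 into May → May 25.

May 25, 1975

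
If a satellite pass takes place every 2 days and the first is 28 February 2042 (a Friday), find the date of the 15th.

The 15th occurrence is 14 intervals after the first: 14 × 2 = 28 days after 28 February 2042.
February has 28 days — 0 days to the end of February leaves 28.
28 days into March → 28 March 2042.

28 March 2042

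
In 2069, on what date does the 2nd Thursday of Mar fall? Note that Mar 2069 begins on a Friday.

Mar 2069 begins on a Friday, so the first Thursday is Mar 7 (6 days later).
The 2nd Thursday is 1 weeks later: 7 + 7 = 14.

Mar 14, 2069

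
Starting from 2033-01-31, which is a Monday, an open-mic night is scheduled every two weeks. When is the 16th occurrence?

2033-08-29

The 16th occurrence is 15 intervals after the first: 15 × 14 = 210 days after 2033-01-31.
January has 31 days — 0 days to the end of January leaves 210.
February has 28 days (182 left).
March has 31 days (151 left).
April has 30 days (121 left).
May has 31 days (90 left).
June has 30 days (60 left).
July has 31 days (29 left).
29 days into August → 2033-08-29.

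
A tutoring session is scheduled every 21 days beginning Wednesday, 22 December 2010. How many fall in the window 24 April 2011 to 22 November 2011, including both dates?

10

Occurrences land 21·i days after 22 December 2010 for i = 0, 1, 2, …
24 April 2011 is 123 days after the start; 123 ÷ 21 = 5 remainder 18; since the remainder is 18, round up to i = 6. First occurrence in the window: #7 on 27 April 2011 (6×21 = 126 days in).
22 November 2011 is 335 days after the start; 335 ÷ 21 = 15 remainder 20. Last occurrence in the window: #16 on 2 November 2011.
Occurrences #7 through #16: 10 in total.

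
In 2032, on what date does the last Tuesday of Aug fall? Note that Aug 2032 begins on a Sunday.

Aug 2032 begins on a Sunday, so the first Tuesday is Aug 3 (2 days later).
Aug 2032 has 31 days. Adding weeks: 3, 10, 17, 24, 31 — the last one ≤ 31 is the 31st.

Aug 31, 2032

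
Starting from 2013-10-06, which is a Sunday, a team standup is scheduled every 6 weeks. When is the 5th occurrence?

The 5th occurrence is 4 intervals after the first: 4 × 42 = 168 days after 2013-10-06.
October has 31 days — 25 days to the end of October leaves 143.
November has 30 days (113 left).
December has 31 days (82 left).
January has 31 days (51 left).
February has 28 days (23 left).
23 days into March → 2014-03-23.

2014-03-23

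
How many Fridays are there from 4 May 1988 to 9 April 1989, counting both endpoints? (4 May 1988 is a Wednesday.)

49

4 May 1988 is a Wednesday; the first Friday on or after it is 6 May 1988 (2 days later).
From 6 May 1988 to 9 April 1989: 239 + 99 = 338 days (rest of 1988, to 9 April 1989 in 1989).
338 ÷ 7 = 48 full weeks with remainder 2, so 48 more Fridays after the first → 49.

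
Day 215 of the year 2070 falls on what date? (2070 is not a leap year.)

January has 31 days (215 − 31 = 184 remain).
February has 28 days (184 − 28 = 156 remain).
March has 31 days (156 − 31 = 125 remain).
April has 30 days (125 − 30 = 95 remain).
May has 31 days (95 − 31 = 64 remain).
June has 30 days (64 − 30 = 34 remain).
July has 31 days (34 − 31 = 3 remain).
3 into August → August 3.

August 3, 2070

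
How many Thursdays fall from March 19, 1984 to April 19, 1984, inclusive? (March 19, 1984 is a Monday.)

March 19, 1984 is a Monday; the first Thursday on or after it is March 22, 1984 (3 days later).
From March 22, 1984 to April 19, 1984: 9 + 19 = 28 days (rest of March, April).
28 ÷ 7 = 4 full weeks with remainder 0, so 4 more Thursdays after the first → 5.

5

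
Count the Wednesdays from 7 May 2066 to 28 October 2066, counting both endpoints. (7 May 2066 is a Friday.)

7 May 2066 is a Friday; the first Wednesday on or after it is 12 May 2066 (5 days later).
From 12 May 2066 to 28 October 2066: 19 + 30 + 31 + 31 + 30 + 28 = 169 days (rest of May, June, July, August, September, October).
169 ÷ 7 = 24 full weeks with remainder 1, so 24 more Wednesdays after the first → 25.

25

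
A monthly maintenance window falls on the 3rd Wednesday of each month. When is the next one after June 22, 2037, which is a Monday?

July 15, 2037

June 2037 starts on a Monday; its first Wednesday is the 3rd, so the 3rd Wednesday is the 17th — June 17, 2037.
That is not after June 22, 2037, so look at July 2037.
July 2037 starts on a Wednesday; its first Wednesday is the 1st, so the 3rd Wednesday is the 15th — July 15, 2037.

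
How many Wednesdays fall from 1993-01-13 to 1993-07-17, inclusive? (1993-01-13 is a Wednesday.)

1993-01-13 is a Wednesday; the first Wednesday on or after it is 1993-01-13.
From 1993-01-13 to 1993-07-17: 18 + 28 + 31 + 30 + 31 + 30 + 17 = 185 days (rest of January, February, March, April, May, June, July).
185 ÷ 7 = 26 full weeks with remainder 3, so 26 more Wednesdays after the first → 27.

27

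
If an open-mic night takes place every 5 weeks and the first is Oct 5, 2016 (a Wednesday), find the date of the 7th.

May 3, 2017

The 7th occurrence is 6 intervals after the first: 6 × 35 = 210 days after Oct 5, 2016.
Oct has 31 days — 26 days to the end of Oct leaves 184.
Nov has 30 days (154 left).
Dec has 31 days (123 left).
Jan has 31 days (92 left).
Feb has 28 days (64 left).
Mar has 31 days (33 left).
Apr has 30 days (3 left).
3 days into May → May 3, 2017.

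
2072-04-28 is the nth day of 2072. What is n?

Days in months before April: 31 + 29 + 31 = 91.
Plus 28 days into April → day 119.

119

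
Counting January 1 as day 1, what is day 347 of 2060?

January has 31 days (347 − 31 = 316 remain).
February has 29 days (316 − 29 = 287 remain).
March has 31 days (287 − 31 = 256 remain).
April has 30 days (256 − 30 = 226 remain).
May has 31 days (226 − 31 = 195 remain).
June has 30 days (195 − 30 = 165 remain).
July has 31 days (165 − 31 = 134 remain).
August has 31 days (134 − 31 = 103 remain).
September has 30 days (103 − 30 = 73 remain).
October has 31 days (73 − 31 = 42 remain).
November has 30 days (42 − 30 = 12 remain).
12 into December → December 12.

2060-12-12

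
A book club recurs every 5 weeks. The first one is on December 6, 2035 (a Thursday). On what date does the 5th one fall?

The 5th occurrence is 4 intervals after the first: 4 × 35 = 140 days after December 6, 2035.
December has 31 days — 25 days to the end of December leaves 115.
January has 31 days (84 left).
February has 29 days (55 left).
March has 31 days (24 left).
24 days into April → April 24, 2036.

April 24, 2036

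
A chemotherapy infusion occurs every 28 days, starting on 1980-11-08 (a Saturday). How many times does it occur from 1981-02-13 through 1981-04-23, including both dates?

Occurrences land 28·i days after 1980-11-08 for i = 0, 1, 2, …
1981-02-13 is 97 days after the start; 97 ÷ 28 = 3 remainder 13; since the remainder is 13, round up to i = 4. First occurrence in the window: #5 on 1981-02-28 (4×28 = 112 days in).
1981-04-23 is 166 days after the start; 166 ÷ 28 = 5 remainder 26. Last occurrence in the window: #6 on 1981-03-28.
Occurrences #5 through #6: 2 in total.

2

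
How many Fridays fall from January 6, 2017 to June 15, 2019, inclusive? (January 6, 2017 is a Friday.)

128

January 6, 2017 is a Friday; the first Friday on or after it is January 6, 2017.
From January 6, 2017 to June 15, 2019: 359 + 365 + 166 = 890 days (rest of 2017, 2018, to June 15, 2019 in 2019).
890 ÷ 7 = 127 full weeks with remainder 1, so 127 more Fridays after the first → 128.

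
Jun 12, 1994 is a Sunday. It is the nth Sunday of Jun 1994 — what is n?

2nd

Day 12 falls in week ⌈12/7⌉ of the month.
Days 1–7 hold the 1st Sunday, 8–14 the 2nd, 15–21 the 3rd, 22–28 the 4th, 29–31 the 5th.
12 is in the range for the 2nd.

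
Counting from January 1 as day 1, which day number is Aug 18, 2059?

Days in months before Aug: 31 + 28 + 31 + 30 + 31 + 30 + 31 = 212.
Plus 18 days into Aug → day 230.

230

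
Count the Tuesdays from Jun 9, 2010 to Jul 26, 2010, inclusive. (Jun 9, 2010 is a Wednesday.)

Jun 9, 2010 is a Wednesday; the first Tuesday on or after it is Jun 15, 2010 (6 days later).
From Jun 15, 2010 to Jul 26, 2010: 15 + 26 = 41 days (rest of Jun, Jul).
41 ÷ 7 = 5 full weeks with remainder 6, so 5 more Tuesdays after the first → 6.

6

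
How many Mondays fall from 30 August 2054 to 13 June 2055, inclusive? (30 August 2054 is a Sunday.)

30 August 2054 is a Sunday; the first Monday on or after it is 31 August 2054 (1 day later).
From 31 August 2054 to 13 June 2055: 0 + 30 + 31 + 30 + 31 + 31 + 28 + 31 + 30 + 31 + 13 = 286 days (rest of August, September, October, November, December, January, February, March, April, May, June).
286 ÷ 7 = 40 full weeks with remainder 6, so 40 more Mondays after the first → 41.

41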